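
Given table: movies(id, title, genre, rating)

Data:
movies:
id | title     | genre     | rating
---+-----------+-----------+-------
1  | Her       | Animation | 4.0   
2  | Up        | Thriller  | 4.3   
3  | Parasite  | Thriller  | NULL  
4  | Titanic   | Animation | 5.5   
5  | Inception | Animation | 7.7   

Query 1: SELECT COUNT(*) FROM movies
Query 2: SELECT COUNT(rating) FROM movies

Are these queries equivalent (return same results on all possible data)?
No, not equivalent

Query 1 returns: [(5,)]
Query 2 returns: [(4,)]

Reason: COUNT(*) includes NULLs, COUNT(column) excludes them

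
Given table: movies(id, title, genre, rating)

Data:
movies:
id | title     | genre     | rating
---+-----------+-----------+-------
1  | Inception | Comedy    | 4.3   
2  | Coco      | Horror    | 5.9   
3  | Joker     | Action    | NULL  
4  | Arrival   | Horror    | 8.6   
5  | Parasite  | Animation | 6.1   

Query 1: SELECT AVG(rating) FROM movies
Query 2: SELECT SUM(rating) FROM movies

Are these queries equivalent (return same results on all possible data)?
No, not equivalent

Query 1 returns: [(6.225,)]
Query 2 returns: [(24.9,)]

Reason: AVG vs SUM give different aggregate values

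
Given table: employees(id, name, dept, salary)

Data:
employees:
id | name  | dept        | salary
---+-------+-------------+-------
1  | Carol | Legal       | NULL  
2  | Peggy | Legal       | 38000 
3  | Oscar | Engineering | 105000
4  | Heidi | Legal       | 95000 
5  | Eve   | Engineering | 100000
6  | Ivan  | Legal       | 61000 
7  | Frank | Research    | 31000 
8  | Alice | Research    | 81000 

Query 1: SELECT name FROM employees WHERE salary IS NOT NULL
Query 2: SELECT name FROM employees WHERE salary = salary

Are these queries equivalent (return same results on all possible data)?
Yes, equivalent

Both queries return: [('Alice',), ('Eve',), ('Frank',), ('Heidi',), ('Ivan',), ('Oscar',), ('Peggy',)]

Reason: IS NOT NULL vs self-equality (both exclude NULLs)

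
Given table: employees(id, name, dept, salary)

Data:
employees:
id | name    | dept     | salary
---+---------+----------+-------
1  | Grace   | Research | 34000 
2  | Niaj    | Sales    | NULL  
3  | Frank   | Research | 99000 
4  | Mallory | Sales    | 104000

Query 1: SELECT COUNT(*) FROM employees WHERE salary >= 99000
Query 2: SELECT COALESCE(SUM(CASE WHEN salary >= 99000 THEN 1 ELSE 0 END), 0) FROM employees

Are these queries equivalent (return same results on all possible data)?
Yes, equivalent

Both queries return: [(2,)]

Reason: COUNT with WHERE vs conditional SUM (COALESCE handles empty-table NULL)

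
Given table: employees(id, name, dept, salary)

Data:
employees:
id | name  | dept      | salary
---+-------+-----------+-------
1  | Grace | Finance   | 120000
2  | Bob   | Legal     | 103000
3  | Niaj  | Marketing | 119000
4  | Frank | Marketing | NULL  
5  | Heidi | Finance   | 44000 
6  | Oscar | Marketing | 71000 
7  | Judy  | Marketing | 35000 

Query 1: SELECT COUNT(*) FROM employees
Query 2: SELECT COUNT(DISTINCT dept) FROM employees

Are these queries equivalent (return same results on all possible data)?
No, not equivalent

Query 1 returns: [(7,)]
Query 2 returns: [(3,)]

Reason: COUNT(*) counts rows, COUNT(DISTINCT dept) counts unique depts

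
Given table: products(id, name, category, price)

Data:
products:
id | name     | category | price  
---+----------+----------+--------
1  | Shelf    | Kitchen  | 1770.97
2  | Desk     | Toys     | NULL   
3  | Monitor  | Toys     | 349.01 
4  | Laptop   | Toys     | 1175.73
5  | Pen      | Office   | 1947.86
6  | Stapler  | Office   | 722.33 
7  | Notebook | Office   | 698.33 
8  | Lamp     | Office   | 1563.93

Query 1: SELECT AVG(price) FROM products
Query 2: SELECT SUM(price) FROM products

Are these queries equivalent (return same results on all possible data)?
No, not equivalent

Query 1 returns: [(1175.4514285714286,)]
Query 2 returns: [(8228.16,)]

Reason: AVG vs SUM give different aggregate values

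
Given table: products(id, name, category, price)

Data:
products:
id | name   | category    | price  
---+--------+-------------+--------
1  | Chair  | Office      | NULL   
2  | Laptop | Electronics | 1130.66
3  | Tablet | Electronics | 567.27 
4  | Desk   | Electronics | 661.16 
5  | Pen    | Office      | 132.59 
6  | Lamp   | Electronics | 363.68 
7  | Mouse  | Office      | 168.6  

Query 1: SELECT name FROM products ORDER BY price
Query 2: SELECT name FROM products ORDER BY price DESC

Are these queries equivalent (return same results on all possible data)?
No, not equivalent

Query 1 returns: [('Chair',), ('Pen',), ('Mouse',), ('Lamp',), ('Tablet',), ('Desk',), ('Laptop',)]
Query 2 returns: [('Laptop',), ('Desk',), ('Tablet',), ('Lamp',), ('Mouse',), ('Pen',), ('Chair',)]

Reason: ASC vs DESC gives opposite ordering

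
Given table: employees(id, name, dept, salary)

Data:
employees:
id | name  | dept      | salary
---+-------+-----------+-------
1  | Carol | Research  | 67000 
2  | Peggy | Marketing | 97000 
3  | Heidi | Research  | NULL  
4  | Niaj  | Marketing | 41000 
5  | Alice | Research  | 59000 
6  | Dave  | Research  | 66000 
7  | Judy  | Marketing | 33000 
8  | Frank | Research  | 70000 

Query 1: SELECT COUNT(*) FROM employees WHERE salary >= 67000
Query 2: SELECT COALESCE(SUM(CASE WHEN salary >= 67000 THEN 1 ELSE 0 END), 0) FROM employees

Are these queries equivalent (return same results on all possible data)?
Yes, equivalent

Both queries return: [(3,)]

Reason: COUNT with WHERE vs conditional SUM (COALESCE handles empty-table NULL)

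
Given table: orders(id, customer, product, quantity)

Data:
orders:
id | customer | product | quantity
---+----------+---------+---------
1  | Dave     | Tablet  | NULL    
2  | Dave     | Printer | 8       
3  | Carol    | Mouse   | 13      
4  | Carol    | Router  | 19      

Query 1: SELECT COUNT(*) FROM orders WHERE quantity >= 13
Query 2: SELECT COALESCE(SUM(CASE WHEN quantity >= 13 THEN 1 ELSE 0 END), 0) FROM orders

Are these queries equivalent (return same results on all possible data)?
Yes, equivalent

Both queries return: [(2,)]

Reason: COUNT with WHERE vs conditional SUM (COALESCE handles empty-table NULL)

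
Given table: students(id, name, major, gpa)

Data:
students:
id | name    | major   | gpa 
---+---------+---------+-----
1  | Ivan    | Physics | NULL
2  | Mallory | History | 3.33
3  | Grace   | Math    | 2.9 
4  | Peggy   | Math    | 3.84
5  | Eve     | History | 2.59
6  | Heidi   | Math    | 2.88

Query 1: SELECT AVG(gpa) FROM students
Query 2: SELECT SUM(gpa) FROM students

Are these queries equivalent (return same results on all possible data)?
No, not equivalent

Query 1 returns: [(3.1079999999999997,)]
Query 2 returns: [(15.54,)]

Reason: AVG vs SUM give different aggregate values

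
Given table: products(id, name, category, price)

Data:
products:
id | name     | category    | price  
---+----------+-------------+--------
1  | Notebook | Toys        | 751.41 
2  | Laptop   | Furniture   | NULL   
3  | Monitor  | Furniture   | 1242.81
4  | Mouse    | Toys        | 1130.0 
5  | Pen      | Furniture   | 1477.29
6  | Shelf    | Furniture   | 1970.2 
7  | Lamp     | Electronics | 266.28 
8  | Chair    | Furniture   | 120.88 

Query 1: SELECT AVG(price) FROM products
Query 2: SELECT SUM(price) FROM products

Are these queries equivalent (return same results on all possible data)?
No, not equivalent

Query 1 returns: [(994.1242857142857,)]
Query 2 returns: [(6958.87,)]

Reason: AVG vs SUM give different aggregate values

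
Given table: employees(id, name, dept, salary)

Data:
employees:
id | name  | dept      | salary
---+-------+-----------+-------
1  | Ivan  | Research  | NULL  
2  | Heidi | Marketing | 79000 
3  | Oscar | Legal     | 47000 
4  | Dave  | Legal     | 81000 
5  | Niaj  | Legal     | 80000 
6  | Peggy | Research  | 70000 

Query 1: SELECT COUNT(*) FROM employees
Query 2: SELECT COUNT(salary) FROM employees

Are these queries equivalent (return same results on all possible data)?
No, not equivalent

Query 1 returns: [(6,)]
Query 2 returns: [(5,)]

Reason: COUNT(*) includes NULLs, COUNT(column) excludes them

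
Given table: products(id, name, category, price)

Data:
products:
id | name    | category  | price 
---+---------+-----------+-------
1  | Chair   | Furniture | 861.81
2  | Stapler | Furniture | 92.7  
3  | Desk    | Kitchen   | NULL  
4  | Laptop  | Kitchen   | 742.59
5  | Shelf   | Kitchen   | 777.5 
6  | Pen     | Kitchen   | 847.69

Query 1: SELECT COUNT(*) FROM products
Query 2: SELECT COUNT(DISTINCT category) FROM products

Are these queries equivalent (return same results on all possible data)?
No, not equivalent

Query 1 returns: [(6,)]
Query 2 returns: [(2,)]

Reason: COUNT(*) counts rows, COUNT(DISTINCT category) counts unique categorys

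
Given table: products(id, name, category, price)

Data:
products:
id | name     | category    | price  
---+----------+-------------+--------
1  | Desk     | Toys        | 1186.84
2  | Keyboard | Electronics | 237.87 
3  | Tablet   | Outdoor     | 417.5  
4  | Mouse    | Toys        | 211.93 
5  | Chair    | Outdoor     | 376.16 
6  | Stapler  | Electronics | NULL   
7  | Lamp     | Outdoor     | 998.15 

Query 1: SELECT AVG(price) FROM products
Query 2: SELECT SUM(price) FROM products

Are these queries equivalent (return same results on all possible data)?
No, not equivalent

Query 1 returns: [(571.4083333333333,)]
Query 2 returns: [(3428.45,)]

Reason: AVG vs SUM give different aggregate values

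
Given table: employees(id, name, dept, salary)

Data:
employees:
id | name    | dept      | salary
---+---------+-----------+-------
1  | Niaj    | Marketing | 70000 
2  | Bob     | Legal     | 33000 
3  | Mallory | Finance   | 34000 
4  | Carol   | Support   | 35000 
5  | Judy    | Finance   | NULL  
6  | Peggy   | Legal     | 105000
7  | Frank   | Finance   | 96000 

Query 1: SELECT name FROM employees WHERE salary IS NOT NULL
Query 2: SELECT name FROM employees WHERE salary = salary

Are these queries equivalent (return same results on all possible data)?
Yes, equivalent

Both queries return: [('Bob',), ('Carol',), ('Frank',), ('Mallory',), ('Niaj',), ('Peggy',)]

Reason: IS NOT NULL vs self-equality (both exclude NULLs)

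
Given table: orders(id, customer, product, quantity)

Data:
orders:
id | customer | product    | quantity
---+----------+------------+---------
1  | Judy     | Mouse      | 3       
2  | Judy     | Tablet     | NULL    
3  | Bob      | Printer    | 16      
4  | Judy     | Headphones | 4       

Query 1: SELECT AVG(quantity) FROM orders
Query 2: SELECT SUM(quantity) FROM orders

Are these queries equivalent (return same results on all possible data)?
No, not equivalent

Query 1 returns: [(7.666666666666667,)]
Query 2 returns: [(23,)]

Reason: AVG vs SUM give different aggregate values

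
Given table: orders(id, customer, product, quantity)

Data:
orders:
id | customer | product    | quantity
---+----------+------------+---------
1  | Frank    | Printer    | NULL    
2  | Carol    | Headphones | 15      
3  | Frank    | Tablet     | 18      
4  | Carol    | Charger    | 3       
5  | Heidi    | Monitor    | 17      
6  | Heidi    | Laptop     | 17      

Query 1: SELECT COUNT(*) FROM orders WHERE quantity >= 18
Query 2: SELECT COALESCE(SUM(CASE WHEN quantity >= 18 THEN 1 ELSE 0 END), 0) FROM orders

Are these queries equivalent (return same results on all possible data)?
Yes, equivalent

Both queries return: [(1,)]

Reason: COUNT with WHERE vs conditional SUM (COALESCE handles empty-table NULL)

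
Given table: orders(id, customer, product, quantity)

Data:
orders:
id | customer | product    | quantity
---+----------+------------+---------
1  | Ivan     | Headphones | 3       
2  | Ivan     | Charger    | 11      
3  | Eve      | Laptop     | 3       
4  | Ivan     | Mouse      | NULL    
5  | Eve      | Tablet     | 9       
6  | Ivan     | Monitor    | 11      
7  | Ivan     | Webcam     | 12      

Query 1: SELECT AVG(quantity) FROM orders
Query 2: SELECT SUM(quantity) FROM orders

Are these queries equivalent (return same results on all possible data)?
No, not equivalent

Query 1 returns: [(8.166666666666666,)]
Query 2 returns: [(49,)]

Reason: AVG vs SUM give different aggregate values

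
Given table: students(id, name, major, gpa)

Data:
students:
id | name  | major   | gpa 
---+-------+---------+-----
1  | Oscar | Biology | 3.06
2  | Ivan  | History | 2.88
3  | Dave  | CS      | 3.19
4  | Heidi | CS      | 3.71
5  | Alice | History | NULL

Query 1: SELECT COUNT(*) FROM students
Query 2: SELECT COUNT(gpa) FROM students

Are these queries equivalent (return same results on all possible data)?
No, not equivalent

Query 1 returns: [(5,)]
Query 2 returns: [(4,)]

Reason: COUNT(*) includes NULLs, COUNT(column) excludes them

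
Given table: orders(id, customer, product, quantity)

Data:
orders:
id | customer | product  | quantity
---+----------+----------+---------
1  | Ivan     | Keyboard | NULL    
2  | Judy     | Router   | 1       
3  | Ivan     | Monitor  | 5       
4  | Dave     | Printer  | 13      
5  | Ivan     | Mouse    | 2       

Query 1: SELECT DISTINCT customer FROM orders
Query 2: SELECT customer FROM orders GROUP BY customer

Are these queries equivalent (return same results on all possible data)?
Yes, equivalent

Both queries return: [('Dave',), ('Ivan',), ('Judy',)]

Reason: Both get unique customers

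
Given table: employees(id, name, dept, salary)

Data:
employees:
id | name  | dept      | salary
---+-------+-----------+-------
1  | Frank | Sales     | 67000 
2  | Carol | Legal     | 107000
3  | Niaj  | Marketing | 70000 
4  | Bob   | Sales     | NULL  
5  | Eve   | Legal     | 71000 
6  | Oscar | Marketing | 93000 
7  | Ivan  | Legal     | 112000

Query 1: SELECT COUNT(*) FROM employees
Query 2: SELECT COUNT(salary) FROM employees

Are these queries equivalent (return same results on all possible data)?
No, not equivalent

Query 1 returns: [(7,)]
Query 2 returns: [(6,)]

Reason: COUNT(*) includes NULLs, COUNT(column) excludes them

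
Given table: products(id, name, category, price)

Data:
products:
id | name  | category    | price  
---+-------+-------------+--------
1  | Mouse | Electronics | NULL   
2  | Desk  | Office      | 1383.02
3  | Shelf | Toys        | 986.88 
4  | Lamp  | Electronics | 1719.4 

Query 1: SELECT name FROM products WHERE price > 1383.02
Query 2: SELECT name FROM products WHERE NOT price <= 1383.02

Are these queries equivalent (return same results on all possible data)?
Yes, equivalent

Both queries return: [('Lamp',)]

Reason: Both filter price > 1383.02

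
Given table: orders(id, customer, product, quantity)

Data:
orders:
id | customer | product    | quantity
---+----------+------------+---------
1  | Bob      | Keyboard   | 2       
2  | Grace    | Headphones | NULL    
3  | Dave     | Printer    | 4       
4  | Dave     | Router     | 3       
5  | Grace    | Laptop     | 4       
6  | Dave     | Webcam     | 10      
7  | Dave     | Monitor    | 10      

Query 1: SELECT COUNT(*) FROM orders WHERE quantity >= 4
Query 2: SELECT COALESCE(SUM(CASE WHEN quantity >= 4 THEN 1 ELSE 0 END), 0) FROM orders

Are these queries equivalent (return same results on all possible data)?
Yes, equivalent

Both queries return: [(4,)]

Reason: COUNT with WHERE vs conditional SUM (COALESCE handles empty-table NULL)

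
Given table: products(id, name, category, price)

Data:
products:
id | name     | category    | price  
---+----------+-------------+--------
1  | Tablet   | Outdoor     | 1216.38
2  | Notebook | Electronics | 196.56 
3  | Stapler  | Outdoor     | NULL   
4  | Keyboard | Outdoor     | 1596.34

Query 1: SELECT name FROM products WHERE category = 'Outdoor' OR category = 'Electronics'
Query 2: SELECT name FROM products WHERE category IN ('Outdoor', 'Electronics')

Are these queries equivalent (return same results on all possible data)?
Yes, equivalent

Both queries return: [('Keyboard',), ('Notebook',), ('Stapler',), ('Tablet',)]

Reason: OR vs IN are equivalent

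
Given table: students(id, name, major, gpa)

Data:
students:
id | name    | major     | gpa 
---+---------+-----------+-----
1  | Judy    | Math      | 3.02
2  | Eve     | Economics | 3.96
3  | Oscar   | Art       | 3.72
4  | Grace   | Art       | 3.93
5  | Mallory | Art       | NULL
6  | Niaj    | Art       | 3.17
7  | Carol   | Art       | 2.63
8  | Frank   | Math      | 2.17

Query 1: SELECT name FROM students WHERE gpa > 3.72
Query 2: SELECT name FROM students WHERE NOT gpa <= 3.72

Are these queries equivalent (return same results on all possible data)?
Yes, equivalent

Both queries return: [('Eve',), ('Grace',)]

Reason: Both filter gpa > 3.72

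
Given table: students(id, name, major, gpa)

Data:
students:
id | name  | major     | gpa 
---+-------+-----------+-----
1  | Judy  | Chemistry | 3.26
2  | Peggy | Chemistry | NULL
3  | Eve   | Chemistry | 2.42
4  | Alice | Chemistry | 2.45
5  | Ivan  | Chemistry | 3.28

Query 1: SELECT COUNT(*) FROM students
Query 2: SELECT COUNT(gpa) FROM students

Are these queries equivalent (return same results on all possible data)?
No, not equivalent

Query 1 returns: [(5,)]
Query 2 returns: [(4,)]

Reason: COUNT(*) includes NULLs, COUNT(column) excludes them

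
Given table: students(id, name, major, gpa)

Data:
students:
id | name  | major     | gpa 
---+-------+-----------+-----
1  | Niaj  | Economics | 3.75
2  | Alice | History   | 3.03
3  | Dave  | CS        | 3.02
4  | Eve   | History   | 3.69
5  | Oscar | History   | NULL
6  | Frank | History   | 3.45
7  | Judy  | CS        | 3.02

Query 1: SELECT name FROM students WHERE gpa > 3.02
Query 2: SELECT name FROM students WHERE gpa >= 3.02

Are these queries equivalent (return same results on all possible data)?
No, not equivalent

Query 1 returns: [('Niaj',), ('Alice',), ('Eve',), ('Frank',)]
Query 2 returns: [('Niaj',), ('Alice',), ('Dave',), ('Eve',), ('Frank',), ('Judy',)]

Reason: > vs >= gives different results when gpa = 3.02 exists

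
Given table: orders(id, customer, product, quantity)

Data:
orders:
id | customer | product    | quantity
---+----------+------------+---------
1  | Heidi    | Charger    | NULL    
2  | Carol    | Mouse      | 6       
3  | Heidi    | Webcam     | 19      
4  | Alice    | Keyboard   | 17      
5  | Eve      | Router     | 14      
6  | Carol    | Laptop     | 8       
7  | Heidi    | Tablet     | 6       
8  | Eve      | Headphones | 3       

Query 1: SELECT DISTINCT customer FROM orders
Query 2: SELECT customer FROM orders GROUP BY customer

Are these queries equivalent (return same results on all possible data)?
Yes, equivalent

Both queries return: [('Alice',), ('Carol',), ('Eve',), ('Heidi',)]

Reason: Both get unique customers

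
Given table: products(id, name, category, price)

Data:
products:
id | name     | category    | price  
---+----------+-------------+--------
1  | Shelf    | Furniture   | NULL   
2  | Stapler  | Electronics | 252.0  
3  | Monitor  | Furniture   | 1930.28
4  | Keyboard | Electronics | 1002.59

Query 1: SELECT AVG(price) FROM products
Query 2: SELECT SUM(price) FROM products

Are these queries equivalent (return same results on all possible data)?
No, not equivalent

Query 1 returns: [(1061.6233333333332,)]
Query 2 returns: [(3184.87,)]

Reason: AVG vs SUM give different aggregate values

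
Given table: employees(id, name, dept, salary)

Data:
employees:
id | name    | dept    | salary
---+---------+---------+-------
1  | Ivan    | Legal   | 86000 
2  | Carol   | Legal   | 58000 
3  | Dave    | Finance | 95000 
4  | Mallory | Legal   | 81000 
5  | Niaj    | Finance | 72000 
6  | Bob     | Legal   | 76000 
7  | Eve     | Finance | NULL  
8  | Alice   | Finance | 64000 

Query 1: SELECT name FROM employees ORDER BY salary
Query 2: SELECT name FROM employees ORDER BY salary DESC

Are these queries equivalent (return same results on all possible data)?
No, not equivalent

Query 1 returns: [('Eve',), ('Carol',), ('Alice',), ('Niaj',), ('Bob',), ('Mallory',), ('Ivan',), ('Dave',)]
Query 2 returns: [('Dave',), ('Ivan',), ('Mallory',), ('Bob',), ('Niaj',), ('Alice',), ('Carol',), ('Eve',)]

Reason: ASC vs DESC gives opposite ordering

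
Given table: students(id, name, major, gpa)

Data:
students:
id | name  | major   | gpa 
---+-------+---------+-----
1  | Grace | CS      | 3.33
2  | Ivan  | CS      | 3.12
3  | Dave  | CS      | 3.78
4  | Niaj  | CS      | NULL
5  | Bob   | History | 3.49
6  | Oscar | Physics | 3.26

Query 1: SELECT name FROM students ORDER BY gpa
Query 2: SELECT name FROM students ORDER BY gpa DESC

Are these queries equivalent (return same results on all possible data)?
No, not equivalent

Query 1 returns: [('Niaj',), ('Ivan',), ('Oscar',), ('Grace',), ('Bob',), ('Dave',)]
Query 2 returns: [('Dave',), ('Bob',), ('Grace',), ('Oscar',), ('Ivan',), ('Niaj',)]

Reason: ASC vs DESC gives opposite ordering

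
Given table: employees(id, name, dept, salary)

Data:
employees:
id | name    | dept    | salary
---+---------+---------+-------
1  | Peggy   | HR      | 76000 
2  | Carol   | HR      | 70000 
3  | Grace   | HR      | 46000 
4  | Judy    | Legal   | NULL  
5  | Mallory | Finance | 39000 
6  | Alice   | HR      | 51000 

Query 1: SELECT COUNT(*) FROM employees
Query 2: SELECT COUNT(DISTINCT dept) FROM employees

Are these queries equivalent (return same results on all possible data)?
No, not equivalent

Query 1 returns: [(6,)]
Query 2 returns: [(3,)]

Reason: COUNT(*) counts rows, COUNT(DISTINCT dept) counts unique depts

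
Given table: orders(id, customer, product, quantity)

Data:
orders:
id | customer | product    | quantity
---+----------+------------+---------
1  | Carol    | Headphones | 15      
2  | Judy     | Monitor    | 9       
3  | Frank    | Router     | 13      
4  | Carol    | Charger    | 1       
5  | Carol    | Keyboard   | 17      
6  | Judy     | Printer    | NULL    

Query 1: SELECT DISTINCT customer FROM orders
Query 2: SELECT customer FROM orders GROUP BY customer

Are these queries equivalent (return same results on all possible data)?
Yes, equivalent

Both queries return: [('Carol',), ('Frank',), ('Judy',)]

Reason: Both get unique customers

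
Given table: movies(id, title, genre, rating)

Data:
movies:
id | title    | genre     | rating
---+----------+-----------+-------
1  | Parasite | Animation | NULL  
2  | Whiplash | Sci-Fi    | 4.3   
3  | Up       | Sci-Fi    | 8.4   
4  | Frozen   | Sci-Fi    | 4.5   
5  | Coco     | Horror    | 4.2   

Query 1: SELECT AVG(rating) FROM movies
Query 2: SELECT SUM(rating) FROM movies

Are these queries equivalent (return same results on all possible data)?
No, not equivalent

Query 1 returns: [(5.35,)]
Query 2 returns: [(21.4,)]

Reason: AVG vs SUM give different aggregate values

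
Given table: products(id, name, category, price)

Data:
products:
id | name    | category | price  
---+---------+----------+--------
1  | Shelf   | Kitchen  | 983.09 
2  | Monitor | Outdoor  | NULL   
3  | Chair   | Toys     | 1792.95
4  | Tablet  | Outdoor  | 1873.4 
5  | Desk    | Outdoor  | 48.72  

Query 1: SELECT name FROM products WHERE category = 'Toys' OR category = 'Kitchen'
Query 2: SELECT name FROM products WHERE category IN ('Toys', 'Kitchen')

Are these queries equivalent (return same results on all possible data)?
Yes, equivalent

Both queries return: [('Chair',), ('Shelf',)]

Reason: OR vs IN are equivalent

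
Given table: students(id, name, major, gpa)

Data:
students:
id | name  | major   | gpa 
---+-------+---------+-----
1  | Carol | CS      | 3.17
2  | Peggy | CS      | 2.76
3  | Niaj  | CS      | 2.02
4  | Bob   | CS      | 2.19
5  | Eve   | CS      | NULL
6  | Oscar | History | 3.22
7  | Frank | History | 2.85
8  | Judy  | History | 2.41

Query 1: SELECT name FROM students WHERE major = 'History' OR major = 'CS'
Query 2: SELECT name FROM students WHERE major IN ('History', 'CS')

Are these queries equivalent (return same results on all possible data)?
Yes, equivalent

Both queries return: [('Bob',), ('Carol',), ('Eve',), ('Frank',), ('Judy',), ('Niaj',), ('Oscar',), ('Peggy',)]

Reason: OR vs IN are equivalent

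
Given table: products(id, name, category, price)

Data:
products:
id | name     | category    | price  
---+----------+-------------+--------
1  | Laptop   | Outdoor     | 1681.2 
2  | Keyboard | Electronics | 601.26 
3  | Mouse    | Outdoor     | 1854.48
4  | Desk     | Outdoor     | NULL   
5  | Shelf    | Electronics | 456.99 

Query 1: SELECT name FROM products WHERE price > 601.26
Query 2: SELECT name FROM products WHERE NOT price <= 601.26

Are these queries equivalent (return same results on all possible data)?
Yes, equivalent

Both queries return: [('Laptop',), ('Mouse',)]

Reason: Both filter price > 601.26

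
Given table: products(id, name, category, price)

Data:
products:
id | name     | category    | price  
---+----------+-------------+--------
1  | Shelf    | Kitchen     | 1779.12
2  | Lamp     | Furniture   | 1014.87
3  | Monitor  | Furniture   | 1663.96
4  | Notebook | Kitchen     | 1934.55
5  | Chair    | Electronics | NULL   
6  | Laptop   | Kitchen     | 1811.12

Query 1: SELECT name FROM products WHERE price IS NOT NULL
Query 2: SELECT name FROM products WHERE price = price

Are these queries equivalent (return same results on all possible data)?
Yes, equivalent

Both queries return: [('Lamp',), ('Laptop',), ('Monitor',), ('Notebook',), ('Shelf',)]

Reason: IS NOT NULL vs self-equality (both exclude NULLs)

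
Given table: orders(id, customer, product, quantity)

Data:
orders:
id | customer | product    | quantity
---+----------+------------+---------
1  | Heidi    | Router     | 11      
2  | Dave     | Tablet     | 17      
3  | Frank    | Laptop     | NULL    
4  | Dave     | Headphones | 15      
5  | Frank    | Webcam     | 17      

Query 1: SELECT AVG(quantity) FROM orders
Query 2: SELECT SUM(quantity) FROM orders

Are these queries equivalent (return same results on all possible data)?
No, not equivalent

Query 1 returns: [(15.0,)]
Query 2 returns: [(60,)]

Reason: AVG vs SUM give different aggregate values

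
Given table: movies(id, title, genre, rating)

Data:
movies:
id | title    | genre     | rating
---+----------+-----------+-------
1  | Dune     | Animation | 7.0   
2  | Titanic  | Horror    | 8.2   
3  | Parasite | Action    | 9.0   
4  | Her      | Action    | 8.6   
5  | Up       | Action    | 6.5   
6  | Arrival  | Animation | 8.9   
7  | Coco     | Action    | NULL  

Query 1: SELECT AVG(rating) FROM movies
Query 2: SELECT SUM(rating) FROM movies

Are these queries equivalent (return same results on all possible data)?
No, not equivalent

Query 1 returns: [(8.033333333333333,)]
Query 2 returns: [(48.2,)]

Reason: AVG vs SUM give different aggregate values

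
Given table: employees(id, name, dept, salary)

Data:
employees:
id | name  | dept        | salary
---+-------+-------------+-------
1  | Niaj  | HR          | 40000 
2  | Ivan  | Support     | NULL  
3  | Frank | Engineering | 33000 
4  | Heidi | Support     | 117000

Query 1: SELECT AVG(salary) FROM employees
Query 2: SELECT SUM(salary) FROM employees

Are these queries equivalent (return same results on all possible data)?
No, not equivalent

Query 1 returns: [(63333.333333333336,)]
Query 2 returns: [(190000,)]

Reason: AVG vs SUM give different aggregate values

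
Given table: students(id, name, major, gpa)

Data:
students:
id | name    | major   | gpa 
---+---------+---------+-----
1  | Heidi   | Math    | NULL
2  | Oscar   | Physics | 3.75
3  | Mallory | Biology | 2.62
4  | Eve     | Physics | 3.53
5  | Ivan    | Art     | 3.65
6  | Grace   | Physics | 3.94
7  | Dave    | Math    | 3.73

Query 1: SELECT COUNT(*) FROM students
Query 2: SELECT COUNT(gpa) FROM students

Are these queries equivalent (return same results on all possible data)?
No, not equivalent

Query 1 returns: [(7,)]
Query 2 returns: [(6,)]

Reason: COUNT(*) includes NULLs, COUNT(column) excludes them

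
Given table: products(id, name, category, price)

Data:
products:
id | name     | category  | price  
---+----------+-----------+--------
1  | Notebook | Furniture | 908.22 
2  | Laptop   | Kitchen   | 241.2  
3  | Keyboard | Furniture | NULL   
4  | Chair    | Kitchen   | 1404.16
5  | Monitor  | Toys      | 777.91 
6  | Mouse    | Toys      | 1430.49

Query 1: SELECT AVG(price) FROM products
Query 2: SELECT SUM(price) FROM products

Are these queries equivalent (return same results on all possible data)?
No, not equivalent

Query 1 returns: [(952.3960000000001,)]
Query 2 returns: [(4761.9800000000005,)]

Reason: AVG vs SUM give different aggregate values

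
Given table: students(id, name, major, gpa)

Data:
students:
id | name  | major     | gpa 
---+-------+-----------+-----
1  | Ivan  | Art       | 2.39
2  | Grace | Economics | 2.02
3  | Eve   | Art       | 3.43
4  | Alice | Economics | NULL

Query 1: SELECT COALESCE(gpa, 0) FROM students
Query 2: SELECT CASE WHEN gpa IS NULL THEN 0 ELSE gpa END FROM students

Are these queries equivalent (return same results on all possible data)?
Yes, equivalent

Both queries return: [(0,), (2.02,), (2.39,), (3.43,)]

Reason: COALESCE vs CASE for NULL handling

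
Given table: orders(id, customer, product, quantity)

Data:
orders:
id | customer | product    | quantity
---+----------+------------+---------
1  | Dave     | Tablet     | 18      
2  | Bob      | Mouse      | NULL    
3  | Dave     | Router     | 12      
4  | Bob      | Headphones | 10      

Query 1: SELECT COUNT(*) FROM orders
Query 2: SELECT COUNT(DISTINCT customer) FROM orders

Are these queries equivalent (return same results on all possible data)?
No, not equivalent

Query 1 returns: [(4,)]
Query 2 returns: [(2,)]

Reason: COUNT(*) counts rows, COUNT(DISTINCT customer) counts unique customers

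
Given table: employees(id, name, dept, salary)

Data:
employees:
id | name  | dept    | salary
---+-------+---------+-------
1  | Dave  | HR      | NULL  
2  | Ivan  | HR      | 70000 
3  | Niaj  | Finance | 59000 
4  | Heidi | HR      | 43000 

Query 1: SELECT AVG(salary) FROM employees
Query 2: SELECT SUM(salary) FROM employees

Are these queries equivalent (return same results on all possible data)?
No, not equivalent

Query 1 returns: [(57333.333333333336,)]
Query 2 returns: [(172000,)]

Reason: AVG vs SUM give different aggregate values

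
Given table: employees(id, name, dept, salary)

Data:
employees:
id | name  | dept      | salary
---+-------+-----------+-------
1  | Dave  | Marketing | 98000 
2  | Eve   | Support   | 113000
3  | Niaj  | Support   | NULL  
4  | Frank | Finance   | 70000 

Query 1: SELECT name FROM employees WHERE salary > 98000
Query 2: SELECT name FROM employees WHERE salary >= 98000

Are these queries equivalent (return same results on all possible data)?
No, not equivalent

Query 1 returns: [('Eve',)]
Query 2 returns: [('Dave',), ('Eve',)]

Reason: > vs >= gives different results when salary = 98000 exists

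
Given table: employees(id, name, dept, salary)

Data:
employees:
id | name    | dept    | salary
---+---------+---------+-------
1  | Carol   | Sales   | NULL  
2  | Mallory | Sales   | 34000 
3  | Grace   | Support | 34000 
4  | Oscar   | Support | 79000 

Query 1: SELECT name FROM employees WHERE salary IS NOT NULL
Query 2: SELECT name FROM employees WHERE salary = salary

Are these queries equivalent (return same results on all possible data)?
Yes, equivalent

Both queries return: [('Grace',), ('Mallory',), ('Oscar',)]

Reason: IS NOT NULL vs self-equality (both exclude NULLs)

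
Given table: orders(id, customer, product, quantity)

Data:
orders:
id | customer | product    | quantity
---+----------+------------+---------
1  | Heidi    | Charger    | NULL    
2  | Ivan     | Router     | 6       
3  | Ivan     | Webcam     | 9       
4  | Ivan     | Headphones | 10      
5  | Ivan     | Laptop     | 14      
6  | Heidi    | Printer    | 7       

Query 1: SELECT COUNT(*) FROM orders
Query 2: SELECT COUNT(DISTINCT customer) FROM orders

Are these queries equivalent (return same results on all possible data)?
No, not equivalent

Query 1 returns: [(6,)]
Query 2 returns: [(2,)]

Reason: COUNT(*) counts rows, COUNT(DISTINCT customer) counts unique customers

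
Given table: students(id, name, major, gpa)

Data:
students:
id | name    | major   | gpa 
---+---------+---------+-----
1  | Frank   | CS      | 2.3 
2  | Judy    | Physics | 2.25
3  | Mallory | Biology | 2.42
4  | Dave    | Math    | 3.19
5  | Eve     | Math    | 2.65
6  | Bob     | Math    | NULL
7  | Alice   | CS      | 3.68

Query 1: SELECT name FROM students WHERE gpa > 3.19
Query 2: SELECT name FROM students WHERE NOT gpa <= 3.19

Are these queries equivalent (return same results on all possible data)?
Yes, equivalent

Both queries return: [('Alice',)]

Reason: Both filter gpa > 3.19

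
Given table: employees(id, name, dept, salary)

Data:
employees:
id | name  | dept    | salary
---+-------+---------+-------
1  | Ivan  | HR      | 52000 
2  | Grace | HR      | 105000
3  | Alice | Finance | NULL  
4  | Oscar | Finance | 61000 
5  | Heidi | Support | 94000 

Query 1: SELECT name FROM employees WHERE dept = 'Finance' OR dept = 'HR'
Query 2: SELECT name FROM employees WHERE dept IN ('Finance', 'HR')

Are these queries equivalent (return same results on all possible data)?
Yes, equivalent

Both queries return: [('Alice',), ('Grace',), ('Ivan',), ('Oscar',)]

Reason: OR vs IN are equivalent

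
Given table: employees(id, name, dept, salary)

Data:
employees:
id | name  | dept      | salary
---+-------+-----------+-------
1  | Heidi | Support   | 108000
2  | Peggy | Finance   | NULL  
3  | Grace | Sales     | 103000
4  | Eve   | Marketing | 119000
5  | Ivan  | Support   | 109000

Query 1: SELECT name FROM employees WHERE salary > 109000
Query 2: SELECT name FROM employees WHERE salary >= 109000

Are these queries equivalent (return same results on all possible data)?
No, not equivalent

Query 1 returns: [('Eve',)]
Query 2 returns: [('Eve',), ('Ivan',)]

Reason: > vs >= gives different results when salary = 109000 exists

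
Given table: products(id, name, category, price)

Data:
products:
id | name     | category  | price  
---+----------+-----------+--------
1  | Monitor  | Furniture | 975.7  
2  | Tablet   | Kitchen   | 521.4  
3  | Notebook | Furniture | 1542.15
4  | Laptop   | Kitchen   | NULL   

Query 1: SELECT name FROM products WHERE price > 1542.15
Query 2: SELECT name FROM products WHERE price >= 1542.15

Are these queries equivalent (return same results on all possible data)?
No, not equivalent

Query 1 returns: []
Query 2 returns: [('Notebook',)]

Reason: > vs >= gives different results when price = 1542.15 exists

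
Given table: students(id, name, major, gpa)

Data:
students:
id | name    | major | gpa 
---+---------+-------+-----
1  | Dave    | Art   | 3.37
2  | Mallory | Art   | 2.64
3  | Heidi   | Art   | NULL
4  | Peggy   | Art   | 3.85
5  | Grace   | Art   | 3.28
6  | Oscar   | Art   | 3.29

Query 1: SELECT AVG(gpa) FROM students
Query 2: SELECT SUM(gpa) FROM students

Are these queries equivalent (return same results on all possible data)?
No, not equivalent

Query 1 returns: [(3.286,)]
Query 2 returns: [(16.43,)]

Reason: AVG vs SUM give different aggregate values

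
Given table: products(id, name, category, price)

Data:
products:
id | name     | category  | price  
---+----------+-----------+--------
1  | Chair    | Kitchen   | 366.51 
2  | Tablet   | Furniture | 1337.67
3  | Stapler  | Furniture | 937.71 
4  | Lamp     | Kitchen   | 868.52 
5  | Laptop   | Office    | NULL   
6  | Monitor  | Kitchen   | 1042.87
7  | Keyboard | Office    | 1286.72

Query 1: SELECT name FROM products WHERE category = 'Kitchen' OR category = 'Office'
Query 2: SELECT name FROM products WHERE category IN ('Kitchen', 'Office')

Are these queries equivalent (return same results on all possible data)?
Yes, equivalent

Both queries return: [('Chair',), ('Keyboard',), ('Lamp',), ('Laptop',), ('Monitor',)]

Reason: OR vs IN are equivalent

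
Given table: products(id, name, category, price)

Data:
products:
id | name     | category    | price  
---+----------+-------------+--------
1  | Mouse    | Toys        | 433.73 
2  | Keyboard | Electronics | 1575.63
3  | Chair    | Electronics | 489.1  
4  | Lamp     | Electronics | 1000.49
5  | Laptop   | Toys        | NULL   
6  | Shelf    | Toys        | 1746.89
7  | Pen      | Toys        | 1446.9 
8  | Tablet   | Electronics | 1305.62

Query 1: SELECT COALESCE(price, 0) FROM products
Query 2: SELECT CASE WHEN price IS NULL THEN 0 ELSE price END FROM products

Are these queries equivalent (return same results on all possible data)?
Yes, equivalent

Both queries return: [(0,), (433.73,), (489.1,), (1000.49,), (1305.62,), (1446.9,), (1575.63,), (1746.89,)]

Reason: COALESCE vs CASE for NULL handling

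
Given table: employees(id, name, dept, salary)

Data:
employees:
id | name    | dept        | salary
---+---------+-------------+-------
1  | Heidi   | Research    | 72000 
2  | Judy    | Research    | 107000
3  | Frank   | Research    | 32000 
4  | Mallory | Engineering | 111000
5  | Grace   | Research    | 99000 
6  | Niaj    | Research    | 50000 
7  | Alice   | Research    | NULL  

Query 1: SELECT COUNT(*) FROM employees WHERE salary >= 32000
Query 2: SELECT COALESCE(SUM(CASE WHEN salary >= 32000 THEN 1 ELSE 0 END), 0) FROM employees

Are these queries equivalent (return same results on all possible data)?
Yes, equivalent

Both queries return: [(6,)]

Reason: COUNT with WHERE vs conditional SUM (COALESCE handles empty-table NULL)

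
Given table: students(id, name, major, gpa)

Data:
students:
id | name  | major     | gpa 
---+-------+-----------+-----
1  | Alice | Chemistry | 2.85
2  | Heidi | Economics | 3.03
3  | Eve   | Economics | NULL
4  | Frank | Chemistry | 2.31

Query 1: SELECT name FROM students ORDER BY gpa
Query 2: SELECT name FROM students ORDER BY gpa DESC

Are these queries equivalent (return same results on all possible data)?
No, not equivalent

Query 1 returns: [('Eve',), ('Frank',), ('Alice',), ('Heidi',)]
Query 2 returns: [('Heidi',), ('Alice',), ('Frank',), ('Eve',)]

Reason: ASC vs DESC gives opposite ordering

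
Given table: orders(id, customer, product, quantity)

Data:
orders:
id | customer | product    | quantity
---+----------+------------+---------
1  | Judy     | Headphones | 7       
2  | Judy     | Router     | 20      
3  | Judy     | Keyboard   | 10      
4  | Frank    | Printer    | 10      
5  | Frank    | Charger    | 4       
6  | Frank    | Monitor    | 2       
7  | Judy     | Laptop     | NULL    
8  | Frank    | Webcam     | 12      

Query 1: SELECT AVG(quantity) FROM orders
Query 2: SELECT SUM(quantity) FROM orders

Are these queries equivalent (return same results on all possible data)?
No, not equivalent

Query 1 returns: [(9.285714285714286,)]
Query 2 returns: [(65,)]

Reason: AVG vs SUM give different aggregate values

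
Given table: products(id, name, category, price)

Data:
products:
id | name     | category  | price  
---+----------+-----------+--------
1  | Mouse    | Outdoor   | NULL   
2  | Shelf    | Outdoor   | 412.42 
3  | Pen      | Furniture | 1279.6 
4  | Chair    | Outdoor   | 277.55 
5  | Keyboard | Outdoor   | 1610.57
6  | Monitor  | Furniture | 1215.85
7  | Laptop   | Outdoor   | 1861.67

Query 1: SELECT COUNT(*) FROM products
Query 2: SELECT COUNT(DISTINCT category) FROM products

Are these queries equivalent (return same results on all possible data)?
No, not equivalent

Query 1 returns: [(7,)]
Query 2 returns: [(2,)]

Reason: COUNT(*) counts rows, COUNT(DISTINCT category) counts unique categorys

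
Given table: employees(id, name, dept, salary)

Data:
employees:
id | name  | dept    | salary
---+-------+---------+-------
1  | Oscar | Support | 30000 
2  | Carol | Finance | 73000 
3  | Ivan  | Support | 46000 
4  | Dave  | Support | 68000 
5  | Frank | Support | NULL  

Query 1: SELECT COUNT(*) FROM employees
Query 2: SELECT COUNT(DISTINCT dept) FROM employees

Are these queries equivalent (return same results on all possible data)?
No, not equivalent

Query 1 returns: [(5,)]
Query 2 returns: [(2,)]

Reason: COUNT(*) counts rows, COUNT(DISTINCT dept) counts unique depts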